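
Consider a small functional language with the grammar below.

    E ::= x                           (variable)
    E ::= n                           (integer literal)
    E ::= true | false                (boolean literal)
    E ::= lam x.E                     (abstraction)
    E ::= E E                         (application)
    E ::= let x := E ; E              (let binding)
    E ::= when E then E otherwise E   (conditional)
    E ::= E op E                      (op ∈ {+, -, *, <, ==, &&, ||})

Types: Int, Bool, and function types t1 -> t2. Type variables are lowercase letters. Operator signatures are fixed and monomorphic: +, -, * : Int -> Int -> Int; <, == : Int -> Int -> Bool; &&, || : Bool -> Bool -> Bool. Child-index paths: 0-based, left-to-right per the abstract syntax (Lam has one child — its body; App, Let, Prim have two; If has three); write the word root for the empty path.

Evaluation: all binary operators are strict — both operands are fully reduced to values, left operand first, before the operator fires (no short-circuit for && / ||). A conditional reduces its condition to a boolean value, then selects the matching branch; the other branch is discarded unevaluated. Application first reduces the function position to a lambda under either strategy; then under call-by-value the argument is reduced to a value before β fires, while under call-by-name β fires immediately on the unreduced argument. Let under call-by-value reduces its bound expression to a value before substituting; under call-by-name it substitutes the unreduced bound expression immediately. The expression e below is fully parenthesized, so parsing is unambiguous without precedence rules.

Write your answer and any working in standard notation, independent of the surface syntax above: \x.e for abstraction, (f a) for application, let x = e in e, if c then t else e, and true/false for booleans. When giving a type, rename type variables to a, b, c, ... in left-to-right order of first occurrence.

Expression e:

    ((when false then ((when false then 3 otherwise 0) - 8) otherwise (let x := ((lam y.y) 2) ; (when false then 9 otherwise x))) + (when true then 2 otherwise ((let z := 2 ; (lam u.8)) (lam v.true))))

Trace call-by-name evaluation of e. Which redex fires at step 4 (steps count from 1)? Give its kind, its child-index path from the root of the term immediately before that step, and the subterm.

Answer: beta at 0 : ((\y.y) 2)

Derivation:
step 0: ((if false then ((if false then 3 else 0) - 8) else (let x = ((\y.y) 2) in (if false then 9 else x))) + (if true then 2 else ((let z = 2 in (\u.8)) (\v.true))))
step 1: [if@0] ((let x = ((\y.y) 2) in (if false then 9 else x)) + (if true then 2 else ((let z = 2 in (\u.8)) (\v.true))))
step 2: [let@0] ((if false then 9 else ((\y.y) 2)) + (if true then 2 else ((let z = 2 in (\u.8)) (\v.true))))
step 3: [if@0] (((\y.y) 2) + (if true then 2 else ((let z = 2 in (\u.8)) (\v.true))))
step 4: [beta@0] (2 + (if true then 2 else ((let z = 2 in (\u.8)) (\v.true))))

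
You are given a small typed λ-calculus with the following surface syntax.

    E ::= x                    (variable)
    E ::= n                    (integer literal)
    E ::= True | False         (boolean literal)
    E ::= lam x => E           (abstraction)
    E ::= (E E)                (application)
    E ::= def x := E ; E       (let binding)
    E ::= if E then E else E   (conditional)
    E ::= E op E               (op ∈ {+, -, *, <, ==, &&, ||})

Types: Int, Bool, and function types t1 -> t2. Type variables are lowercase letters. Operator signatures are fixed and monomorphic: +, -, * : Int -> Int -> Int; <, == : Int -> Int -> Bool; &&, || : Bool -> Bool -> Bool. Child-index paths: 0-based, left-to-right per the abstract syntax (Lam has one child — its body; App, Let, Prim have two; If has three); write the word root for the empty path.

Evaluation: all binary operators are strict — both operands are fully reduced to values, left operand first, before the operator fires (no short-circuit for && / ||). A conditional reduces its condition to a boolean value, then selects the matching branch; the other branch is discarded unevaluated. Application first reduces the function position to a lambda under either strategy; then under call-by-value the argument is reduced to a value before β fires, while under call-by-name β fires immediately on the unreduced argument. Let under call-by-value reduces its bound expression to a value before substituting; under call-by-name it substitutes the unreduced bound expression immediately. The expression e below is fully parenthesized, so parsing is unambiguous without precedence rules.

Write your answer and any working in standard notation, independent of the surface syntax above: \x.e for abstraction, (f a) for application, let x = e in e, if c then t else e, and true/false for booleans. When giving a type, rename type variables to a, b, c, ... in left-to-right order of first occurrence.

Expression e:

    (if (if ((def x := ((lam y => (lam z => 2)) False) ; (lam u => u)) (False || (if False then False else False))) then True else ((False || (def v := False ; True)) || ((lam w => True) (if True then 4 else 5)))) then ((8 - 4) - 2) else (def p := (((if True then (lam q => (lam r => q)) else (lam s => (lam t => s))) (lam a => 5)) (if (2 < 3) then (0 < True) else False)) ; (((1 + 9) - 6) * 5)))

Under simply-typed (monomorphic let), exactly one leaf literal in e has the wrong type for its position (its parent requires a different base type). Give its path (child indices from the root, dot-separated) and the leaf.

Derivation:
\z._ : b -> Int
\y._ : a -> b -> Int
  unify a -> b -> Int ~ Bool -> c
  unify a ~ Bool
  unify b -> Int ~ c
_ _ : b -> Int
let x : b -> Int
u : d
\u._ : d -> d
  unify Bool ~ Bool
  unify Bool ~ Bool
  unify Bool ~ Bool
  unify Bool ~ Bool
  unify d -> d ~ Bool -> e
  unify d ~ Bool
  unify Bool ~ e
_ _ : Bool
  unify Bool ~ Bool
  unify Bool ~ Bool
let v : Bool
  unify Bool ~ Bool
  unify Bool ~ Bool
\w._ : f -> Bool
  unify Bool ~ Bool
  unify Int ~ Int
  unify f -> Bool ~ Int -> g
  unify f ~ Int
  unify Bool ~ g
_ _ : Bool
  unify Bool ~ Bool
  unify Bool ~ Bool
  unify Bool ~ Bool
  unify Int ~ Int
  unify Int ~ Int
  unify Int ~ Int
  unify Int ~ Int
  unify Bool ~ Bool
q : h
\r._ : i -> h
\q._ : h -> i -> h
s : j
\t._ : k -> j
\s._ : j -> k -> j
  unify h -> i -> h ~ j -> k -> j
  unify h ~ j
  unify i -> j ~ k -> j
  unify i ~ k
  unify j ~ j
\a._ : l -> Int
  unify j -> k -> j ~ (l -> Int) -> m
  unify j ~ l -> Int
  unify k -> l -> Int ~ m
_ _ : k -> l -> Int
  unify Int ~ Int
  unify Int ~ Int
  unify Bool ~ Bool
  unify Int ~ Int
  unify Bool ~ Int
  FAIL: mismatch Bool ~ Int

Answer: 2.0.1.1.1 : true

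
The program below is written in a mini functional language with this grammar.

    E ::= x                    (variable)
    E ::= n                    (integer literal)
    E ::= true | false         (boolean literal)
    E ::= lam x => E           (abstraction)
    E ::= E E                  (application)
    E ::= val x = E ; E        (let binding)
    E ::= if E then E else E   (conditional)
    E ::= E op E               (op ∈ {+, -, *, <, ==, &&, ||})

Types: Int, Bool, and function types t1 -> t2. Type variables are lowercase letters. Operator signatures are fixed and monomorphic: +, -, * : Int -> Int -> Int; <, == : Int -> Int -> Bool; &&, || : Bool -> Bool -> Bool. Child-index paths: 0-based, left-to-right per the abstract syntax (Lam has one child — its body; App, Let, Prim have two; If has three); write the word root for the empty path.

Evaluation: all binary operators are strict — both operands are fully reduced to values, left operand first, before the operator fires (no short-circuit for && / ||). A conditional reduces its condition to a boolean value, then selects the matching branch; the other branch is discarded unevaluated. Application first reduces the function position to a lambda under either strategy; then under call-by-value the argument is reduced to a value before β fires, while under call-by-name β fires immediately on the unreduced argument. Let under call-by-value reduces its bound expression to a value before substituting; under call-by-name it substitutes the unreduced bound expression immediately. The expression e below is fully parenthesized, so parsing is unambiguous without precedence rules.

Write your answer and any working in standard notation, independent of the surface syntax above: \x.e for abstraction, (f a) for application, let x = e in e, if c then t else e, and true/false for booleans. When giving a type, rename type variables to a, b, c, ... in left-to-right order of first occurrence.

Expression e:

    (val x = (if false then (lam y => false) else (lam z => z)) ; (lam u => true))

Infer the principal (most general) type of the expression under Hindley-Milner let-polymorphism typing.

Working:
  unify Bool ~ Bool
\y._ : a -> Bool
z : b
\z._ : b -> b
  unify a -> Bool ~ b -> b
  unify a ~ b
  unify Bool ~ b
let x : Bool -> Bool
\u._ : c -> Bool

Answer: a -> Bool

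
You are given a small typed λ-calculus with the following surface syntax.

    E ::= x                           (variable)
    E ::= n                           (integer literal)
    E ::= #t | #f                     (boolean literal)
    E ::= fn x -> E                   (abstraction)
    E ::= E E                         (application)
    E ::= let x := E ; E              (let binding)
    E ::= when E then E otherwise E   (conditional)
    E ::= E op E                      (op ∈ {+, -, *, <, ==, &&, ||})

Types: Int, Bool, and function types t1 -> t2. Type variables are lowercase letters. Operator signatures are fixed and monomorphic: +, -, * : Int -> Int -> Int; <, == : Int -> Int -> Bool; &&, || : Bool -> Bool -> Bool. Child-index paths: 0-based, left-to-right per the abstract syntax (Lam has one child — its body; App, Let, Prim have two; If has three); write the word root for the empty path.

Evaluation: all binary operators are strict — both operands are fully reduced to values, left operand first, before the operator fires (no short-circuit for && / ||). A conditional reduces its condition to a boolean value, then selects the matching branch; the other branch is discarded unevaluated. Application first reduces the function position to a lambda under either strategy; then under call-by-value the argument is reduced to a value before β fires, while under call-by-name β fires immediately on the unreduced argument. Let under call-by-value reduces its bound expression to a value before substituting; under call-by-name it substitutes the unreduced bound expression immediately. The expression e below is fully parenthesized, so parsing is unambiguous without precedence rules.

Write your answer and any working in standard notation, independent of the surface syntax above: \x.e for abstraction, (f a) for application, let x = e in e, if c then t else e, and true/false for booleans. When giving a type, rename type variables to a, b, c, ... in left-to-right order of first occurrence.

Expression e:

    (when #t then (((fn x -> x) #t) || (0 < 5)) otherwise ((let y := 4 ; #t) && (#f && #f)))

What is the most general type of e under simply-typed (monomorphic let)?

Answer: Bool

Trace:
  unify Bool ~ Bool
x : a
\x._ : a -> a
  unify a -> a ~ Bool -> b
  unify a ~ Bool
  unify Bool ~ b
_ _ : Bool
  unify Bool ~ Bool
  unify Int ~ Int
  unify Int ~ Int
  unify Bool ~ Bool
let y : Int
  unify Bool ~ Bool
  unify Bool ~ Bool
  unify Bool ~ Bool
  unify Bool ~ Bool
  unify Bool ~ Bool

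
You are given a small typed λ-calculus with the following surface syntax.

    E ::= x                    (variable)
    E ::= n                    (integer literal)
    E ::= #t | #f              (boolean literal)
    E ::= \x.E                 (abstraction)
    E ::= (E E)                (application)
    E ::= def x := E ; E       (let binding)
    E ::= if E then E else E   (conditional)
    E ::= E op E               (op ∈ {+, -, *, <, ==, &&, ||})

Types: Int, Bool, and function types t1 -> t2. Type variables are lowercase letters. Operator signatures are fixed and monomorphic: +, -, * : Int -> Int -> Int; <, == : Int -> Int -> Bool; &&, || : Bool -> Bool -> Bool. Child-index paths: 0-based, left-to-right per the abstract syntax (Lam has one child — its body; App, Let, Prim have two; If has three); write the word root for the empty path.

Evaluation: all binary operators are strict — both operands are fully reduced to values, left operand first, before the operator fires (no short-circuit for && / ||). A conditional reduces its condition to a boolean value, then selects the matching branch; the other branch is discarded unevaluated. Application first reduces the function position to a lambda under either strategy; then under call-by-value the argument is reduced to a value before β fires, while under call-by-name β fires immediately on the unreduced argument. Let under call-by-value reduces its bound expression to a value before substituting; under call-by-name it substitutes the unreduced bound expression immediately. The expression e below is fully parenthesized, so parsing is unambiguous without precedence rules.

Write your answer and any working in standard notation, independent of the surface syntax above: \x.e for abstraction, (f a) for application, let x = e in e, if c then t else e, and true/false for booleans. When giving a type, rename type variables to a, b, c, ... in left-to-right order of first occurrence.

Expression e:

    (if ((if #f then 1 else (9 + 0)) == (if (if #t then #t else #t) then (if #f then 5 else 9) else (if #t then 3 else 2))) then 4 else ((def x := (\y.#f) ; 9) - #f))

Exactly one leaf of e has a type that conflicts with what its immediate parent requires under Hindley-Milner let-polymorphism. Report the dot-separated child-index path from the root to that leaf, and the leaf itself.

Answer: 2.1 : false

Working:
  unify Bool ~ Bool
  unify Int ~ Int
  unify Int ~ Int
  unify Int ~ Int
  unify Int ~ Int
  unify Bool ~ Bool
  unify Bool ~ Bool
  unify Bool ~ Bool
  unify Bool ~ Bool
  unify Int ~ Int
  unify Bool ~ Bool
  unify Int ~ Int
  unify Int ~ Int
  unify Int ~ Int
  unify Bool ~ Bool
\y._ : a -> Bool
let x : forall. a -> Bool
  unify Int ~ Int
  unify Bool ~ Int
  FAIL: mismatch Bool ~ Int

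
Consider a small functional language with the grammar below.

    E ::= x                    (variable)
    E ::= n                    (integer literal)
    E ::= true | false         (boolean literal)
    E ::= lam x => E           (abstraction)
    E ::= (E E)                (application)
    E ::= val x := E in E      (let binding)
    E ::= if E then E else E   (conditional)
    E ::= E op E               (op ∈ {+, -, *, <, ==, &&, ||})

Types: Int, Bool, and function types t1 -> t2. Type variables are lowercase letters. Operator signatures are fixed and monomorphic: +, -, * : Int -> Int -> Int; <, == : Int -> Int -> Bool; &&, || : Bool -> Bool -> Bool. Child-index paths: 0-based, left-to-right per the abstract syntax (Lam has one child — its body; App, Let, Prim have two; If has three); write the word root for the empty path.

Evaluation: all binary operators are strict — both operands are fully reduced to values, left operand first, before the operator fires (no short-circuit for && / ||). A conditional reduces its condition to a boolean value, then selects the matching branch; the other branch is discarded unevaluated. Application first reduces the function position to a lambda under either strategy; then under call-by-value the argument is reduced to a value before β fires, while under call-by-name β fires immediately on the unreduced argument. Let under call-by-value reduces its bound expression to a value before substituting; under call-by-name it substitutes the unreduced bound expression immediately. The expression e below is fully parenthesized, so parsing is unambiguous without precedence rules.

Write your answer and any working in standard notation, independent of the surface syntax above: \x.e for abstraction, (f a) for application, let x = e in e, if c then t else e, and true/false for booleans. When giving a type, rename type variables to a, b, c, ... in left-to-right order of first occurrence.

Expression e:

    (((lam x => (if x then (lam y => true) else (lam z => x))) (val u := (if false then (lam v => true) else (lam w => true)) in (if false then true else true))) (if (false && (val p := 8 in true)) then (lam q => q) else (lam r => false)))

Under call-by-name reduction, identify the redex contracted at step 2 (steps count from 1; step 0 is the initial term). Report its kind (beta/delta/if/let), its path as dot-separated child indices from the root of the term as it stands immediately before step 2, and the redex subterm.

Answer: let at 0.0 : (let u = (if false then (\v.true) else (\w.true)) in (if false then true else true))

Derivation:
step 0: (((\x.(if x then (\y.true) else (\z.x))) (let u = (if false then (\v.true) else (\w.true)) in (if false then true else true))) (if (false && (let p = 8 in true)) then (\q.q) else (\r.false)))
step 1: [beta@0] ((if (let u = (if false then (\v.true) else (\w.true)) in (if false then true else true)) then (\y.true) else (\z.(let u = (if false then (\v.true) else (\w.true)) in (if false then true else true)))) (if (false && (let p = 8 in true)) then (\q.q) else (\r.false)))
step 2: [let@0.0] ((if (if false then true else true) then (\y.true) else (\z.(let u = (if false then (\v.true) else (\w.true)) in (if false then true else true)))) (if (false && (let p = 8 in true)) then (\q.q) else (\r.false)))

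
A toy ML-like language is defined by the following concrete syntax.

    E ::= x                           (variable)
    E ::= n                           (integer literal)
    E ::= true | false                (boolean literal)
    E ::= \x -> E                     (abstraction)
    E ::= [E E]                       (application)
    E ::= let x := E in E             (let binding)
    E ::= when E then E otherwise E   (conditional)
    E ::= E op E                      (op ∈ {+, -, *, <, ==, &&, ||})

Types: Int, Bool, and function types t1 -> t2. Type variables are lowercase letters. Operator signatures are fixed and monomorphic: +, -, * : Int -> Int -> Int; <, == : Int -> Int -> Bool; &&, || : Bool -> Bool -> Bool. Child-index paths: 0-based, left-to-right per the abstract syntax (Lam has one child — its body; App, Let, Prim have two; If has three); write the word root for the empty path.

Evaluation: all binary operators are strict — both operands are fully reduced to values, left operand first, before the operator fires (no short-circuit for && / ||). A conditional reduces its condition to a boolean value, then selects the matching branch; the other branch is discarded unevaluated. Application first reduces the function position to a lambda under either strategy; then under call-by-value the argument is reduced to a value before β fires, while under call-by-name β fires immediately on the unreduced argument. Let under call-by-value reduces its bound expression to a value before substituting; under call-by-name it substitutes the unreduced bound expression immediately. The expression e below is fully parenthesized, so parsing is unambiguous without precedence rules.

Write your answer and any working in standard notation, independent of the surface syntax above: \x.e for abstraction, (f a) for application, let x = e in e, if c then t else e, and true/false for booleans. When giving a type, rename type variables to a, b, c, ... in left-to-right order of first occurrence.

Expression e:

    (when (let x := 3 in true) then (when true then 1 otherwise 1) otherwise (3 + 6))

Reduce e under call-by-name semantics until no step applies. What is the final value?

Answer: 1

Trace:
step 0: (if (let x = 3 in true) then (if true then 1 else 1) else (3 + 6))
step 1: [let@0] (if true then (if true then 1 else 1) else (3 + 6))
step 2: [if@root] (if true then 1 else 1)
step 3: [if@root] 1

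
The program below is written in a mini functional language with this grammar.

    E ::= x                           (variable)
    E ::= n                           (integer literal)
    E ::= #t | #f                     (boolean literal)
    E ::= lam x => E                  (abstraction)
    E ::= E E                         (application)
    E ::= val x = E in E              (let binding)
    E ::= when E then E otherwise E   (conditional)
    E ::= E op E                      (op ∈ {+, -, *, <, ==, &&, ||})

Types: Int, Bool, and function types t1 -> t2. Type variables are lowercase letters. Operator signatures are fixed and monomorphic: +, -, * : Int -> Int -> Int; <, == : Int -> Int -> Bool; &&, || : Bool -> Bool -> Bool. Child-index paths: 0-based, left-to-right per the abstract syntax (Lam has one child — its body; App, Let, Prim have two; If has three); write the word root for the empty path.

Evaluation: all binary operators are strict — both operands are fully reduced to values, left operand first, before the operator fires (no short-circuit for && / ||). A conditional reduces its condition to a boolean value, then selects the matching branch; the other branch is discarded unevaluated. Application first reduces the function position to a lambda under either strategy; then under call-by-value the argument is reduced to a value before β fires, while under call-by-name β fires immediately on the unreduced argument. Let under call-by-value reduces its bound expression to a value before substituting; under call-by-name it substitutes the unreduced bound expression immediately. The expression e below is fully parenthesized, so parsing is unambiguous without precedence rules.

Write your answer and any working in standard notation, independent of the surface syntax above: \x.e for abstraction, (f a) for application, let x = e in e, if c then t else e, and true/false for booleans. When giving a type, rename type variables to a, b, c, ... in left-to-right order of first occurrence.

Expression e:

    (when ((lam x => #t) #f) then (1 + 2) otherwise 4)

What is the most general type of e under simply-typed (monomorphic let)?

Answer: Int

Trace:
\x._ : a -> Bool
  unify a -> Bool ~ Bool -> b
  unify a ~ Bool
  unify Bool ~ b
_ _ : Bool
  unify Bool ~ Bool
  unify Int ~ Int
  unify Int ~ Int
  unify Int ~ Int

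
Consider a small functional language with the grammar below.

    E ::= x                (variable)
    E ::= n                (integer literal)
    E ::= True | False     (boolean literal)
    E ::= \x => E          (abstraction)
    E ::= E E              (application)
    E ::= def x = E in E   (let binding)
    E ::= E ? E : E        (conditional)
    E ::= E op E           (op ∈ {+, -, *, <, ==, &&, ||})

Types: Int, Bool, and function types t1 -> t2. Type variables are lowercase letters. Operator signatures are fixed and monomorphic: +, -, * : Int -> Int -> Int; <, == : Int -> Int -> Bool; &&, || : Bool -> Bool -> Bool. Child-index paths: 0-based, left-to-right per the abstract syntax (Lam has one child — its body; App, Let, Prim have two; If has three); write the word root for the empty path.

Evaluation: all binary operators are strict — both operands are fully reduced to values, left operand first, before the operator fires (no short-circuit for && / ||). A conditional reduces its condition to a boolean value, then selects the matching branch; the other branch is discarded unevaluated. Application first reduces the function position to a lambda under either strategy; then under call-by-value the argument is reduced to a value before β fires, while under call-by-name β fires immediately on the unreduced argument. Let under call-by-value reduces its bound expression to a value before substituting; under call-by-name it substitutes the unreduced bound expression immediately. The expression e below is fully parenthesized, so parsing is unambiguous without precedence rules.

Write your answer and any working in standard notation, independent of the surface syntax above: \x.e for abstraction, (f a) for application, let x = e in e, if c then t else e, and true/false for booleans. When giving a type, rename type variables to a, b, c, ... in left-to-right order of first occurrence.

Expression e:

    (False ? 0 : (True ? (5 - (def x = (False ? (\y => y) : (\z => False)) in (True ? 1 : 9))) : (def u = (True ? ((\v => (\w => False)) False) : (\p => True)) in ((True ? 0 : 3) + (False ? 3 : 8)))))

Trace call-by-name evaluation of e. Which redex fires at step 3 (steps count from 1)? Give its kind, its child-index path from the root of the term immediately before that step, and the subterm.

Trace:
step 0: (if false then 0 else (if true then (5 - (let x = (if false then (\y.y) else (\z.false)) in (if true then 1 else 9))) else (let u = (if true then ((\v.(\w.false)) false) else (\p.true)) in ((if true then 0 else 3) + (if false then 3 else 8)))))
step 1: [if@root] (if true then (5 - (let x = (if false then (\y.y) else (\z.false)) in (if true then 1 else 9))) else (let u = (if true then ((\v.(\w.false)) false) else (\p.true)) in ((if true then 0 else 3) + (if false then 3 else 8))))
step 2: [if@root] (5 - (let x = (if false then (\y.y) else (\z.false)) in (if true then 1 else 9)))
step 3: [let@1] (5 - (if true then 1 else 9))

Answer: let at 1 : (let x = (if false then (\y.y) else (\z.false)) in (if true then 1 else 9))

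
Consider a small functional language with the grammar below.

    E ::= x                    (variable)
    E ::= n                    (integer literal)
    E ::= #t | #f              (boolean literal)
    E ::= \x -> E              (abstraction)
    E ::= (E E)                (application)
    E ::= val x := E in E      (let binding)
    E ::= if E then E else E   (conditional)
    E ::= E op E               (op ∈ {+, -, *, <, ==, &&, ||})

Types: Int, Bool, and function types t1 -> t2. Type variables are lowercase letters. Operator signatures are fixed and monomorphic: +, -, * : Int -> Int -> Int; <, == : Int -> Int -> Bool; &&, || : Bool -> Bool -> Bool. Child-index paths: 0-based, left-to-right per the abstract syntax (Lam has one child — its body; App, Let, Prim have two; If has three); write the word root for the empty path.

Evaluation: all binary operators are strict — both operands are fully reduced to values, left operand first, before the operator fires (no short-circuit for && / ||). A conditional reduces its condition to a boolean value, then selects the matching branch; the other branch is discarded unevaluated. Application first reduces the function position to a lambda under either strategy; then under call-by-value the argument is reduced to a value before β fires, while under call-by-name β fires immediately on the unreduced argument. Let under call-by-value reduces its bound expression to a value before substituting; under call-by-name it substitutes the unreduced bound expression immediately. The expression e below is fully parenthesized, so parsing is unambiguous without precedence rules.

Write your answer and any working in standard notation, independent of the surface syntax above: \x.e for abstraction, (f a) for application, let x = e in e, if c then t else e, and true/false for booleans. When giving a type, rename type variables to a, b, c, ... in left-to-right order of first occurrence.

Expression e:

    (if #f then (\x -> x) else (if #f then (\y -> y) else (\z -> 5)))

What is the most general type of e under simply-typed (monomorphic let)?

Answer: Int -> Int

Derivation:
  unify Bool ~ Bool
x : a
\x._ : a -> a
  unify Bool ~ Bool
y : b
\y._ : b -> b
\z._ : c -> Int
  unify b -> b ~ c -> Int
  unify b ~ c
  unify c ~ Int
  unify a -> a ~ Int -> Int
  unify a ~ Int
  unify Int ~ Int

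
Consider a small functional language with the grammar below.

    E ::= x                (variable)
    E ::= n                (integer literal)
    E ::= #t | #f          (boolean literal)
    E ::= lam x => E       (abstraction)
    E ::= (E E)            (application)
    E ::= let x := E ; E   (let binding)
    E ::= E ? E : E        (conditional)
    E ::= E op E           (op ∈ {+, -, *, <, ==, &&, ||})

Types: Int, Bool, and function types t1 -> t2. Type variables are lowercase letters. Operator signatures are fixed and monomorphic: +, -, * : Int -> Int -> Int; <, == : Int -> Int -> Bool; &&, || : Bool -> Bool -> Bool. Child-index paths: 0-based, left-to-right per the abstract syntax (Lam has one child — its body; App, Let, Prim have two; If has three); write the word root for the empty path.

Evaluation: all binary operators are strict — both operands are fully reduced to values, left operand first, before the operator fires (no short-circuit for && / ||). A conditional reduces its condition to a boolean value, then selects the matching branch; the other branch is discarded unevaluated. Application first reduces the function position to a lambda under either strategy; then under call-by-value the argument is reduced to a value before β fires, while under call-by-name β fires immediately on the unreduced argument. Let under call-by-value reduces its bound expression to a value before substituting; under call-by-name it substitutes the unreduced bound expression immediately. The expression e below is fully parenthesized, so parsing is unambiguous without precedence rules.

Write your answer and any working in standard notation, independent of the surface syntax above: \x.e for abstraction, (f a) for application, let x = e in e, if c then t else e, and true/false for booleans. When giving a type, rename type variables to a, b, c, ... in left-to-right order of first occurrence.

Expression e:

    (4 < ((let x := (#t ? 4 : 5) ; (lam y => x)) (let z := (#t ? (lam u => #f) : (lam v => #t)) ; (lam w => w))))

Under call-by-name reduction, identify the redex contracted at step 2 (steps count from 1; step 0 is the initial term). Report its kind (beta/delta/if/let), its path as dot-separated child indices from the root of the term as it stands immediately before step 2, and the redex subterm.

Answer: beta at 1 : ((\y.(if true then 4 else 5)) (let z = (if true then (\u.false) else (\v.true)) in (\w.w)))

Working:
step 0: (4 < ((let x = (if true then 4 else 5) in (\y.x)) (let z = (if true then (\u.false) else (\v.true)) in (\w.w))))
step 1: [let@1.0] (4 < ((\y.(if true then 4 else 5)) (let z = (if true then (\u.false) else (\v.true)) in (\w.w))))
step 2: [beta@1] (4 < (if true then 4 else 5))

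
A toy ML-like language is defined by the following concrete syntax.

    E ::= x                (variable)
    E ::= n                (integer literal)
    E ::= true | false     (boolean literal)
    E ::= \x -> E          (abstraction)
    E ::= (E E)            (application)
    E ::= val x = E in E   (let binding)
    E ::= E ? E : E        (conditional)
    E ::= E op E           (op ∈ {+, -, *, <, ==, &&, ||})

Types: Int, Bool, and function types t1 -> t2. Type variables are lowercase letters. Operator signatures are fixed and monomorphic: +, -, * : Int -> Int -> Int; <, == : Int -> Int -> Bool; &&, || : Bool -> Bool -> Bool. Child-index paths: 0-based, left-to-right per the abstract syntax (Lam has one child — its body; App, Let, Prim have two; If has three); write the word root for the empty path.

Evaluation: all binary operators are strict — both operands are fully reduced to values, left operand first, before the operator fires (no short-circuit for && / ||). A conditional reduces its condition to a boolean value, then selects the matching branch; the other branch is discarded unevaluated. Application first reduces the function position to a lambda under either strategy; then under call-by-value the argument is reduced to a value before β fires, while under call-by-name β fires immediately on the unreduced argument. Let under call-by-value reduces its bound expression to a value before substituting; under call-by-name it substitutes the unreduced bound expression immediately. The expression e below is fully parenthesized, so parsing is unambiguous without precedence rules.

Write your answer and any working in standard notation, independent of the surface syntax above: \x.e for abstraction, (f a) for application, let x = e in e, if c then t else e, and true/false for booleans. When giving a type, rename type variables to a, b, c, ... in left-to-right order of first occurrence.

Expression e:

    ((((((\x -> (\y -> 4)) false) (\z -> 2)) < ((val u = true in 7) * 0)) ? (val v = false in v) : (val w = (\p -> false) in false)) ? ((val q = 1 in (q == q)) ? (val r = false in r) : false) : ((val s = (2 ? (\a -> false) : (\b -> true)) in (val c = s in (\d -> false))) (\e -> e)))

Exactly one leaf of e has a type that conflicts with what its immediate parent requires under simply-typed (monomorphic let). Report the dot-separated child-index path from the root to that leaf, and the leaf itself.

Answer: 2.0.0.0 : 2

Working:
\y._ : b -> Int
\x._ : a -> b -> Int
  unify a -> b -> Int ~ Bool -> c
  unify a ~ Bool
  unify b -> Int ~ c
_ _ : b -> Int
\z._ : d -> Int
  unify b -> Int ~ (d -> Int) -> e
  unify b ~ d -> Int
  unify Int ~ e
_ _ : Int
  unify Int ~ Int
let u : Bool
  unify Int ~ Int
  unify Int ~ Int
  unify Int ~ Int
  unify Bool ~ Bool
let v : Bool
v : Bool
\p._ : f -> Bool
let w : f -> Bool
  unify Bool ~ Bool
  unify Bool ~ Bool
let q : Int
q : Int
  unify Int ~ Int
q : Int
  unify Int ~ Int
  unify Bool ~ Bool
let r : Bool
r : Bool
  unify Bool ~ Bool
  unify Int ~ Bool
  FAIL: mismatch Int ~ Bool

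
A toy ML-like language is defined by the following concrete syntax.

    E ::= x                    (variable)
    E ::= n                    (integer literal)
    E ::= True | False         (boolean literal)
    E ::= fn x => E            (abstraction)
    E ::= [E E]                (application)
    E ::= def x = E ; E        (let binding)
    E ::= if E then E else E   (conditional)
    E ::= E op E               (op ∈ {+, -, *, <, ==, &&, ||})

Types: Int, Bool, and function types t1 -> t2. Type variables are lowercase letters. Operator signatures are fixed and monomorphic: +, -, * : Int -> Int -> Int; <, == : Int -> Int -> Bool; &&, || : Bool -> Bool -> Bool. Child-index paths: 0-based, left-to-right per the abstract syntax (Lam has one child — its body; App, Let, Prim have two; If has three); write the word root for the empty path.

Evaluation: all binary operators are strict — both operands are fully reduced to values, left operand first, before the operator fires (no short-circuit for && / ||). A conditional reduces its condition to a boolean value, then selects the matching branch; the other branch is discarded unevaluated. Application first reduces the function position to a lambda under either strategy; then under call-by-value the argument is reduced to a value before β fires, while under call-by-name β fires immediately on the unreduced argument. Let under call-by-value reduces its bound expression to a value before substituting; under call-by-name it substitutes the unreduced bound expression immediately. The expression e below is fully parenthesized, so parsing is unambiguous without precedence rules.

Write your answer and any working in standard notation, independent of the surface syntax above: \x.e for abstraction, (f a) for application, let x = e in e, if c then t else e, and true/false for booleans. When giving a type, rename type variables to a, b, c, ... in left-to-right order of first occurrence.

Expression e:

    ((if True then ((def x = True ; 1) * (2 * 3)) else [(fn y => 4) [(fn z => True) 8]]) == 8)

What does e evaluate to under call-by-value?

Answer: false

Derivation:
step 0: ((if true then ((let x = true in 1) * (2 * 3)) else ((\y.4) ((\z.true) 8))) == 8)
step 1: [if@0] (((let x = true in 1) * (2 * 3)) == 8)
step 2: [let@0.0] ((1 * (2 * 3)) == 8)
step 3: [delta@0.1] ((1 * 6) == 8)
step 4: [delta@0] (6 == 8)
step 5: [delta@root] false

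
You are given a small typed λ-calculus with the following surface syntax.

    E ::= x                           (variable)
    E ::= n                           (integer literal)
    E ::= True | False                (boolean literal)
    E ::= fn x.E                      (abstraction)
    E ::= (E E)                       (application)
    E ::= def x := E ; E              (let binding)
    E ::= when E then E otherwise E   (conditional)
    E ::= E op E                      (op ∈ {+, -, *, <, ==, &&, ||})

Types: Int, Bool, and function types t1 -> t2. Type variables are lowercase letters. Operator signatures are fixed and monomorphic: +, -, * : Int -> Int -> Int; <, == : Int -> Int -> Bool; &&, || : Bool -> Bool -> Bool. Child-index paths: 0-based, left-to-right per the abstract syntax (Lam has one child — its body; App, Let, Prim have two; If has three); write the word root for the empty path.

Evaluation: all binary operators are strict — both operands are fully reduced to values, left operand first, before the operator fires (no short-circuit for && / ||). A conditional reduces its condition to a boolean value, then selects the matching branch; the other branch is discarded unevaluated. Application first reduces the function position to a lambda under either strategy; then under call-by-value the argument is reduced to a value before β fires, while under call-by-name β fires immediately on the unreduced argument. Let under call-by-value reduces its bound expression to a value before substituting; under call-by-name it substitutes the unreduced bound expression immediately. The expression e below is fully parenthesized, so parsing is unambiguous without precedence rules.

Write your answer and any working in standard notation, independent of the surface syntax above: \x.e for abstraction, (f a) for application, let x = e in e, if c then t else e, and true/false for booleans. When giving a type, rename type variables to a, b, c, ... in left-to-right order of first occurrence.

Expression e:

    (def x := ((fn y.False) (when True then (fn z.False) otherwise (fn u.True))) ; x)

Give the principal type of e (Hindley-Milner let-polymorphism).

Working:
\y._ : a -> Bool
  unify Bool ~ Bool
\z._ : b -> Bool
\u._ : c -> Bool
  unify b -> Bool ~ c -> Bool
  unify b ~ c
  unify Bool ~ Bool
  unify a -> Bool ~ (c -> Bool) -> d
  unify a ~ c -> Bool
  unify Bool ~ d
_ _ : Bool
let x : Bool
x : Bool

Answer: Bool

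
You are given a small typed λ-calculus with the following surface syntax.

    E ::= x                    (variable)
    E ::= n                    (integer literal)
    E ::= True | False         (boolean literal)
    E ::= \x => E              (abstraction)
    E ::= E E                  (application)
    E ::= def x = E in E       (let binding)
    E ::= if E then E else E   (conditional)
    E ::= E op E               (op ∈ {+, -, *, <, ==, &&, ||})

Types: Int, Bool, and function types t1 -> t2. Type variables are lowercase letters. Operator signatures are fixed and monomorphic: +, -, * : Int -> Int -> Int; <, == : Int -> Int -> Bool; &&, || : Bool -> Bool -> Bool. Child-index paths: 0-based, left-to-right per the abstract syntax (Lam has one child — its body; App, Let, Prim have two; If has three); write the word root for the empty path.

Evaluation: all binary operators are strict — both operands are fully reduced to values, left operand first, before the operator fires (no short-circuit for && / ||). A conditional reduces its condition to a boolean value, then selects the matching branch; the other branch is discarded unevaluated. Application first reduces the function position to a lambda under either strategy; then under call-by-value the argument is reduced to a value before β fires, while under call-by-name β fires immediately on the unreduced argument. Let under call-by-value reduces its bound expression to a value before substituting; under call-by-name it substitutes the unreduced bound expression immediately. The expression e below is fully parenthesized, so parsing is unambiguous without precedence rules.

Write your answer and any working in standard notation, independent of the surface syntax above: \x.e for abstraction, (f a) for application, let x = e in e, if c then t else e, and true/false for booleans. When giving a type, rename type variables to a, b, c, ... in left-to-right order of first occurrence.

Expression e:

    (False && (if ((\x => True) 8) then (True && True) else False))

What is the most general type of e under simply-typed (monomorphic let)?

Answer: Bool

Working:
  unify Bool ~ Bool
\x._ : a -> Bool
  unify a -> Bool ~ Int -> b
  unify a ~ Int
  unify Bool ~ b
_ _ : Bool
  unify Bool ~ Bool
  unify Bool ~ Bool
  unify Bool ~ Bool
  unify Bool ~ Bool
  unify Bool ~ Bool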